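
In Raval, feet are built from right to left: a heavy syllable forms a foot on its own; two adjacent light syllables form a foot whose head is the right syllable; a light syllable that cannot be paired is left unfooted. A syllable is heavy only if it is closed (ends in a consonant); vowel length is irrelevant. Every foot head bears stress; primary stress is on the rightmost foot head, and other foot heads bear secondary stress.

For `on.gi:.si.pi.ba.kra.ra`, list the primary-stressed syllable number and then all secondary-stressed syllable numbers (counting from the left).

primary 7, secondary 1, 3, 5

Weights: 1 on H, 2 gi: L, 3 si L, 4 pi L, 5 ba L, 6 kra L, 7 ra L.
Parse right to left (heavy = foot alone; LL = one foot; stranded L unfooted): (ˈon) (gi:.ˈsi) (pi.ˈba) (kra.ˈra).
Foot heads: 1, 3, 5, 7.
Primary stress on the rightmost head = syllable 7.
Secondary stress on 1, 3, 5: ˌon.gi:.ˌsi.pi.ˌba.kra.ˈra.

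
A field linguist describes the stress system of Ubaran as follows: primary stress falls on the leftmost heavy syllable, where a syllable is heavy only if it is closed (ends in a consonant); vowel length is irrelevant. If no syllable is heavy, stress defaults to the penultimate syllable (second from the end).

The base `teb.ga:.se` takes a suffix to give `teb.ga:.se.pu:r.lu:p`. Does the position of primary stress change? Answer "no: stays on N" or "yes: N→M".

Base `teb.ga:.se` (3 syllables):
  Weights: 1 teb H, 2 ga: L, 3 se L.
  Heavy syllables in the domain: 1. The leftmost is syllable 1 (teb).
  → primary stress on syllable 1.
Suffixed `teb.ga:.se.pu:r.lu:p` (5 syllables):
  Weights: 1 teb H, 2 ga: L, 3 se L, 4 pu:r H, 5 lu:p H.
  Heavy syllables in the domain: 1, 4, 5. The leftmost is syllable 1 (teb).
  → primary stress on syllable 1.

no: stays on 1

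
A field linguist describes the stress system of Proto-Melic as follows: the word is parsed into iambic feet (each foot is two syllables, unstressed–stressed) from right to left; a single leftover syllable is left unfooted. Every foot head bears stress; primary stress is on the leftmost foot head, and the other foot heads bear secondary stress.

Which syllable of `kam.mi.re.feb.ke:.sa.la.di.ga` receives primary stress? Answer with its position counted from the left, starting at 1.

3

Parse right to left into iambic (σˈσ) feet: kam (mi.ˈre) (feb.ˈke:) (sa.ˈla) (di.ˈga). Syllable 1 is left unfooted.
Foot heads (stressed positions): 3, 5, 7, 9.
End Rule Leftmost: primary stress on the leftmost head = syllable 3.
Primary stress: syllable 3 → kam.mi.ˈre.feb.ke:.sa.la.di.ga.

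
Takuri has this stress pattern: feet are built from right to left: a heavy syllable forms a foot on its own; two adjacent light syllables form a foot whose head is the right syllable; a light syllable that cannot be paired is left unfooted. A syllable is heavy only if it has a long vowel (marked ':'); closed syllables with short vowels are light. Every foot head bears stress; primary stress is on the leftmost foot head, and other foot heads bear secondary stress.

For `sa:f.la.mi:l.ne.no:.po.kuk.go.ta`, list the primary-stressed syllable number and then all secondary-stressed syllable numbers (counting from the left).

primary 1, secondary 3, 5, 7, 9

Weights: 1 sa:f H, 2 la L, 3 mi:l H, 4 ne L, 5 no: H, 6 po L, 7 kuk L, 8 go L, 9 ta L.
Parse right to left (heavy = foot alone; LL = one foot; stranded L unfooted): (ˈsa:f) la (ˈmi:l) ne (ˈno:) (po.ˈkuk) (go.ˈta).
Foot heads: 1, 3, 5, 7, 9.
Primary stress on the leftmost head = syllable 1.
Secondary stress on 3, 5, 7, 9: ˈsa:f.la.ˌmi:l.ne.ˌno:.po.ˌkuk.go.ˌta.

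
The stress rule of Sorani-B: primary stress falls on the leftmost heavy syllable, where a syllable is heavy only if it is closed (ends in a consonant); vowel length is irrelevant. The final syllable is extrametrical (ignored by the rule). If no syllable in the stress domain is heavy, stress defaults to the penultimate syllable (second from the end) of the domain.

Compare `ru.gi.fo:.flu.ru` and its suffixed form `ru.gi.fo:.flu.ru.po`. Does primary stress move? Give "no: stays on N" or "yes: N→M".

yes: 3→4

Base `ru.gi.fo:.flu.ru` (5 syllables):
  The final syllable (5, ru) is extrametrical; the stress domain is syllables 1–4.
  Weights: 1 ru L, 2 gi L, 3 fo: L, 4 flu L.
  No heavy syllable in the domain; default to the penultimate syllable (second from the end) of the domain = syllable 3.
  → primary stress on syllable 3.
Suffixed `ru.gi.fo:.flu.ru.po` (6 syllables):
  The final syllable (6, po) is extrametrical; the stress domain is syllables 1–5.
  Weights: 1 ru L, 2 gi L, 3 fo: L, 4 flu L, 5 ru L.
  No heavy syllable in the domain; default to the penultimate syllable (second from the end) of the domain = syllable 4.
  → primary stress on syllable 4.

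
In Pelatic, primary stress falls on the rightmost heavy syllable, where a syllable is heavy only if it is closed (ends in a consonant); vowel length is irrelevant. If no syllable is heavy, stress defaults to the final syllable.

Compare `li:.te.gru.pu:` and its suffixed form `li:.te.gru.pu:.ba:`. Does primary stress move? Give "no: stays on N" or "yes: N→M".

yes: 4→5

Base `li:.te.gru.pu:` (4 syllables):
  Weights: 1 li: L, 2 te L, 3 gru L, 4 pu: L.
  No heavy syllable in the domain; default to the final syllable = syllable 4.
  → primary stress on syllable 4.
Suffixed `li:.te.gru.pu:.ba:` (5 syllables):
  Weights: 1 li: L, 2 te L, 3 gru L, 4 pu: L, 5 ba: L.
  No heavy syllable in the domain; default to the final syllable = syllable 5.
  → primary stress on syllable 5.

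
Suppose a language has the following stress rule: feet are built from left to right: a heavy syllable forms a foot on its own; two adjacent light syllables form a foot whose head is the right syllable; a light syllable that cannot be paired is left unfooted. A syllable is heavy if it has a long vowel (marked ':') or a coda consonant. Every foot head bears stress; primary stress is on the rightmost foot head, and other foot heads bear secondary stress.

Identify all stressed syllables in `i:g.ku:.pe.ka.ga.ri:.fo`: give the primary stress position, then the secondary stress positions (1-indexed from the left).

primary 6, secondary 1, 2, 4

Weights: 1 i:g H, 2 ku: H, 3 pe L, 4 ka L, 5 ga L, 6 ri: H, 7 fo L.
Parse left to right (heavy = foot alone; LL = one foot; stranded L unfooted): (ˈi:g) (ˈku:) (pe.ˈka) ga (ˈri:) fo.
Foot heads: 1, 2, 4, 6.
Primary stress on the rightmost head = syllable 6.
Secondary stress on 1, 2, 4: ˌi:g.ˌku:.pe.ˌka.ga.ˈri:.fo.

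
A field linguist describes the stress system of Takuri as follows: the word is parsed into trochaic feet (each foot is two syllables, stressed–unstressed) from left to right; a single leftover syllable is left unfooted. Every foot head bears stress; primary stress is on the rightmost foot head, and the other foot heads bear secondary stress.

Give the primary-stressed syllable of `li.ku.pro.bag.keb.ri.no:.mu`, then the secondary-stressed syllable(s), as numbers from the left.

primary 7, secondary 1, 3, 5

Parse left to right into trochaic (ˈσσ) feet: (ˈli.ku) (ˈpro.bag) (ˈkeb.ri) (ˈno:.mu).
Foot heads (stressed positions): 1, 3, 5, 7.
End Rule Rightmost: primary stress on the rightmost head = syllable 7.
Secondary stress on 1, 3, 5: ˌli.ku.ˌpro.bag.ˌkeb.ri.ˈno:.mu.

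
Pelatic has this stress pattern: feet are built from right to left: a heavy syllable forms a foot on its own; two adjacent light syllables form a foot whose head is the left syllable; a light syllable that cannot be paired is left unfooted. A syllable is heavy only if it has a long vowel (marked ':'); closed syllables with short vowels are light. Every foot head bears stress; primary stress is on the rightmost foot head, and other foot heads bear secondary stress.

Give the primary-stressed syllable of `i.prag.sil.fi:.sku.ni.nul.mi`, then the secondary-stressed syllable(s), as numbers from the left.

primary 7, secondary 2, 4, 5

Weights: 1 i L, 2 prag L, 3 sil L, 4 fi: H, 5 sku L, 6 ni L, 7 nul L, 8 mi L.
Parse right to left (heavy = foot alone; LL = one foot; stranded L unfooted): i (ˈprag.sil) (ˈfi:) (ˈsku.ni) (ˈnul.mi).
Foot heads: 2, 4, 5, 7.
Primary stress on the rightmost head = syllable 7.
Secondary stress on 2, 4, 5: i.ˌprag.sil.ˌfi:.ˌsku.ni.ˈnul.mi.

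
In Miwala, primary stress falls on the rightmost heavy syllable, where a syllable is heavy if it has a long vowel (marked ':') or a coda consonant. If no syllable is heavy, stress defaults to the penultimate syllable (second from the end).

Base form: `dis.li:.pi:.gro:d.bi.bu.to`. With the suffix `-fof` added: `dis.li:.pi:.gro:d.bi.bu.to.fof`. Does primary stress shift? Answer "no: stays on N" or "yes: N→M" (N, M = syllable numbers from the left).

yes: 4→8

Base `dis.li:.pi:.gro:d.bi.bu.to` (7 syllables):
  Weights: 1 dis H, 2 li: H, 3 pi: H, 4 gro:d H, 5 bi L, 6 bu L, 7 to L.
  Heavy syllables in the domain: 1, 2, 3, 4. The rightmost is syllable 4 (gro:d).
  → primary stress on syllable 4.
Suffixed `dis.li:.pi:.gro:d.bi.bu.to.fof` (8 syllables):
  Weights: 1 dis H, 2 li: H, 3 pi: H, 4 gro:d H, 5 bi L, 6 bu L, 7 to L, 8 fof H.
  Heavy syllables in the domain: 1, 2, 3, 4, 8. The rightmost is syllable 8 (fof).
  → primary stress on syllable 8.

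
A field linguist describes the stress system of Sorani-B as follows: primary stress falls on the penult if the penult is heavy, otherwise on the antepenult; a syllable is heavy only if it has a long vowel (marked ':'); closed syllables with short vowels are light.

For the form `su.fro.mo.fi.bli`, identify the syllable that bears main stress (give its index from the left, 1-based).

3

Weights: 3 mo L, 4 fi L, 5 bli L.
The penult (syllable 4, fi) is light, so stress falls on the antepenult (syllable 3, mo).
Primary stress: syllable 3 → su.fro.ˈmo.fi.bli.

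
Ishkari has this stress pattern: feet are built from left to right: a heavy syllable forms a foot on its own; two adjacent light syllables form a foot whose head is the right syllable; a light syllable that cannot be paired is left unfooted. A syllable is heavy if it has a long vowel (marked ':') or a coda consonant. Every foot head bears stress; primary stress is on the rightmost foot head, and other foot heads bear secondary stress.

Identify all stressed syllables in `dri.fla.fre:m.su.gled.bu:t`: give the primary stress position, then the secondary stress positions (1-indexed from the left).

Weights: 1 dri L, 2 fla L, 3 fre:m H, 4 su L, 5 gled H, 6 bu:t H.
Parse left to right (heavy = foot alone; LL = one foot; stranded L unfooted): (dri.ˈfla) (ˈfre:m) su (ˈgled) (ˈbu:t).
Foot heads: 2, 3, 5, 6.
Primary stress on the rightmost head = syllable 6.
Secondary stress on 2, 3, 5: dri.ˌfla.ˌfre:m.su.ˌgled.ˈbu:t.

primary 6, secondary 2, 3, 5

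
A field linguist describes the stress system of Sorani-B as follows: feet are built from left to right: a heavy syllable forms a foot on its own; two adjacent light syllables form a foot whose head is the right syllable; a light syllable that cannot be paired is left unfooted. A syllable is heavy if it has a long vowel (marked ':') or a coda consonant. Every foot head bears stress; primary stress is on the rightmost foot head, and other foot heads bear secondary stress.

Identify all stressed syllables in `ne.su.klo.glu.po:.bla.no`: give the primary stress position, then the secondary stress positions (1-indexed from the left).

primary 7, secondary 2, 4, 5

Weights: 1 ne L, 2 su L, 3 klo L, 4 glu L, 5 po: H, 6 bla L, 7 no L.
Parse left to right (heavy = foot alone; LL = one foot; stranded L unfooted): (ne.ˈsu) (klo.ˈglu) (ˈpo:) (bla.ˈno).
Foot heads: 2, 4, 5, 7.
Primary stress on the rightmost head = syllable 7.
Secondary stress on 2, 4, 5: ne.ˌsu.klo.ˌglu.ˌpo:.bla.ˈno.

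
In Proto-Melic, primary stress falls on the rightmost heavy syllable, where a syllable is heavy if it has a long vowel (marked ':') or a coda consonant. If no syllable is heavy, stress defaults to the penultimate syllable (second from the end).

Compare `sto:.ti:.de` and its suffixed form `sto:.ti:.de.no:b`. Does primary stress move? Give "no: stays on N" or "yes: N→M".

Base `sto:.ti:.de` (3 syllables):
  Weights: 1 sto: H, 2 ti: H, 3 de L.
  Heavy syllables in the domain: 1, 2. The rightmost is syllable 2 (ti:).
  → primary stress on syllable 2.
Suffixed `sto:.ti:.de.no:b` (4 syllables):
  Weights: 1 sto: H, 2 ti: H, 3 de L, 4 no:b H.
  Heavy syllables in the domain: 1, 2, 4. The rightmost is syllable 4 (no:b).
  → primary stress on syllable 4.

yes: 2→4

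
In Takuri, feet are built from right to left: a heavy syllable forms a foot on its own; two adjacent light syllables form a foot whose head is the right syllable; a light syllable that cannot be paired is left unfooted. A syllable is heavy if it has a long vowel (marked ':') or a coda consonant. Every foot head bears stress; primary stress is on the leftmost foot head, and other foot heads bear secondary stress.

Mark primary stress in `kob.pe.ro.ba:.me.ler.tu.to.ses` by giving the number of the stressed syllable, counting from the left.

Weights: 1 kob H, 2 pe L, 3 ro L, 4 ba: H, 5 me L, 6 ler H, 7 tu L, 8 to L, 9 ses H.
Parse right to left (heavy = foot alone; LL = one foot; stranded L unfooted): (ˈkob) (pe.ˈro) (ˈba:) me (ˈler) (tu.ˈto) (ˈses).
Foot heads: 1, 3, 4, 6, 8, 9.
Primary stress on the leftmost head = syllable 1.
Primary stress: syllable 1 → ˈkob.pe.ro.ba:.me.ler.tu.to.ses.

1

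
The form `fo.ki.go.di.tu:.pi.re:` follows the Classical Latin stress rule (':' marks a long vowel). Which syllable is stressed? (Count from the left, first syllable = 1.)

5

Classical Latin: stress the penult if heavy (long vowel or closed), else the antepenult.
Weights: 5 tu: H, 6 pi L, 7 re: H.
The penult (syllable 6, pi) is light, so stress falls on the antepenult (syllable 5, tu:).
Stress on syllable 5: fo.ki.go.di.ˈtu:.pi.re:.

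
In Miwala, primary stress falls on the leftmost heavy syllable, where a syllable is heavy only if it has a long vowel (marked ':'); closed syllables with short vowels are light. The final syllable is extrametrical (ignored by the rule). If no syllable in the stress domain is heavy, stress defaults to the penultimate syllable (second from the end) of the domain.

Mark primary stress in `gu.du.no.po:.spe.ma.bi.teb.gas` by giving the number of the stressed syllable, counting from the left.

4

The final syllable (9, gas) is extrametrical; the stress domain is syllables 1–8.
Weights: 1 gu L, 2 du L, 3 no L, 4 po: H, 5 spe L, 6 ma L, 7 bi L, 8 teb L.
Heavy syllables in the domain: 4. The leftmost is syllable 4 (po:).
Primary stress: syllable 4 → gu.du.no.ˈpo:.spe.ma.bi.teb.gas.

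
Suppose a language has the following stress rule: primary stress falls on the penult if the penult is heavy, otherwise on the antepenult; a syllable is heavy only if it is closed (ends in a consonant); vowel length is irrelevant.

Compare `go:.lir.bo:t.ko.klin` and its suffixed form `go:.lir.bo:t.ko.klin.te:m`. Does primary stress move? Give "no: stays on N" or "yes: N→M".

yes: 3→5

Base `go:.lir.bo:t.ko.klin` (5 syllables):
  Weights: 3 bo:t H, 4 ko L, 5 klin H.
  The penult (syllable 4, ko) is light, so stress falls on the antepenult (syllable 3, bo:t).
  → primary stress on syllable 3.
Suffixed `go:.lir.bo:t.ko.klin.te:m` (6 syllables):
  Weights: 4 ko L, 5 klin H, 6 te:m H.
  The penult (syllable 5, klin) is heavy, so it takes stress.
  → primary stress on syllable 5.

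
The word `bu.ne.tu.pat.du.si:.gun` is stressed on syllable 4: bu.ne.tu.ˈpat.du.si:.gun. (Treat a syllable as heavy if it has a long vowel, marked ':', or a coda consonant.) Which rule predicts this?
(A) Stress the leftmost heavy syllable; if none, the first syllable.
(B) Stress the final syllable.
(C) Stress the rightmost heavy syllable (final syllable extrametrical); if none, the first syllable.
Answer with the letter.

A

Rule A → syllable 4 ✓.
Rule B → syllable 7 (observed: 4).
Rule C → syllable 6 (observed: 4).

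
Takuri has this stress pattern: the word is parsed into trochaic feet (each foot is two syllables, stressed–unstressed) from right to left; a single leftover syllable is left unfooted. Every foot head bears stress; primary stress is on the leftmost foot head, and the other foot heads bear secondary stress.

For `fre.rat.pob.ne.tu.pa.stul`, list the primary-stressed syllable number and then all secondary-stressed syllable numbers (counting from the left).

Parse right to left into trochaic (ˈσσ) feet: fre (ˈrat.pob) (ˈne.tu) (ˈpa.stul). Syllable 1 is left unfooted.
Foot heads (stressed positions): 2, 4, 6.
End Rule Leftmost: primary stress on the leftmost head = syllable 2.
Secondary stress on 4, 6: fre.ˈrat.pob.ˌne.tu.ˌpa.stul.

primary 2, secondary 4, 6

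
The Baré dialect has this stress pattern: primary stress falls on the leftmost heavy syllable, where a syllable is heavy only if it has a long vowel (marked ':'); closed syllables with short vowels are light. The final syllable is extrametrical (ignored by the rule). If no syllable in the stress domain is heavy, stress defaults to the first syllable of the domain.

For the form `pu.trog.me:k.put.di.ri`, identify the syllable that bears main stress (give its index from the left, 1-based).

The final syllable (6, ri) is extrametrical; the stress domain is syllables 1–5.
Weights: 1 pu L, 2 trog L, 3 me:k H, 4 put L, 5 di L.
Heavy syllables in the domain: 3. The leftmost is syllable 3 (me:k).
Primary stress: syllable 3 → pu.trog.ˈme:k.put.di.ri.

3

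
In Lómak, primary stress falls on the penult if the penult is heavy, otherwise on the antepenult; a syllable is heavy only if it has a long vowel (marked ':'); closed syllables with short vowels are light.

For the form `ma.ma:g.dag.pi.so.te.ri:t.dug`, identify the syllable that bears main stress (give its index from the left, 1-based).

7

Weights: 6 te L, 7 ri:t H, 8 dug L.
The penult (syllable 7, ri:t) is heavy, so it takes stress.
Primary stress: syllable 7 → ma.ma:g.dag.pi.so.te.ˈri:t.dug.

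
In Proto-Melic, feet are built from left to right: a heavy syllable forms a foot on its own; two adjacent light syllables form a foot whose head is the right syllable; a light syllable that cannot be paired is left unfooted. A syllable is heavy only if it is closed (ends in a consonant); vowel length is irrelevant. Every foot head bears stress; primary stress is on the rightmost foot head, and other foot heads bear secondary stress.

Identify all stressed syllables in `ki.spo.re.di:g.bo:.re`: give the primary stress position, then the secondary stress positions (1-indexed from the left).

Weights: 1 ki L, 2 spo L, 3 re L, 4 di:g H, 5 bo: L, 6 re L.
Parse left to right (heavy = foot alone; LL = one foot; stranded L unfooted): (ki.ˈspo) re (ˈdi:g) (bo:.ˈre).
Foot heads: 2, 4, 6.
Primary stress on the rightmost head = syllable 6.
Secondary stress on 2, 4: ki.ˌspo.re.ˌdi:g.bo:.ˈre.

primary 6, secondary 2, 4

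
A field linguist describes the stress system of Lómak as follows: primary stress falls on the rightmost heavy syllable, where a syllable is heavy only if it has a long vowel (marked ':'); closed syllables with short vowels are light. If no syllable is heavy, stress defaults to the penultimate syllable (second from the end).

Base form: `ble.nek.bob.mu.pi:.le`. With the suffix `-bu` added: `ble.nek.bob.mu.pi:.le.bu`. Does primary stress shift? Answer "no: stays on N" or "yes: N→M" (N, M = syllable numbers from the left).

no: stays on 5

Base `ble.nek.bob.mu.pi:.le` (6 syllables):
  Weights: 1 ble L, 2 nek L, 3 bob L, 4 mu L, 5 pi: H, 6 le L.
  Heavy syllables in the domain: 5. The rightmost is syllable 5 (pi:).
  → primary stress on syllable 5.
Suffixed `ble.nek.bob.mu.pi:.le.bu` (7 syllables):
  Weights: 1 ble L, 2 nek L, 3 bob L, 4 mu L, 5 pi: H, 6 le L, 7 bu L.
  Heavy syllables in the domain: 5. The rightmost is syllable 5 (pi:).
  → primary stress on syllable 5.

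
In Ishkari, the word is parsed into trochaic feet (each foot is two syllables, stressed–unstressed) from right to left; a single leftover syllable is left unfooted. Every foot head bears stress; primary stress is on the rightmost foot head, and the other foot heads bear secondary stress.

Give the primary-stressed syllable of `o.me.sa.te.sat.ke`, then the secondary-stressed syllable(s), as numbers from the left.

primary 5, secondary 1, 3

Parse right to left into trochaic (ˈσσ) feet: (ˈo.me) (ˈsa.te) (ˈsat.ke).
Foot heads (stressed positions): 1, 3, 5.
End Rule Rightmost: primary stress on the rightmost head = syllable 5.
Secondary stress on 1, 3: ˌo.me.ˌsa.te.ˈsat.ke.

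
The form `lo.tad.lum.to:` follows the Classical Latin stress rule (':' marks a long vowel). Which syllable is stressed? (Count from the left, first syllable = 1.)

Classical Latin: stress the penult if heavy (long vowel or closed), else the antepenult.
Weights: 2 tad H, 3 lum H, 4 to: H.
The penult (syllable 3, lum) is heavy, so it takes stress.
Stress on syllable 3: lo.tad.ˈlum.to:.

3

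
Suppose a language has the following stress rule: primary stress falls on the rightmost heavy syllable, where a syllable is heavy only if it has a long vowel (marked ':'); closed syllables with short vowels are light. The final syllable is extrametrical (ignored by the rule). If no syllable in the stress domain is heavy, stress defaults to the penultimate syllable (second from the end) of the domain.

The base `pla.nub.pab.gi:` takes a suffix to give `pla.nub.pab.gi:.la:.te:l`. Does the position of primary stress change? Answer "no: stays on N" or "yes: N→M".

Base `pla.nub.pab.gi:` (4 syllables):
  The final syllable (4, gi:) is extrametrical; the stress domain is syllables 1–3.
  Weights: 1 pla L, 2 nub L, 3 pab L.
  No heavy syllable in the domain; default to the penultimate syllable (second from the end) of the domain = syllable 2.
  → primary stress on syllable 2.
Suffixed `pla.nub.pab.gi:.la:.te:l` (6 syllables):
  The final syllable (6, te:l) is extrametrical; the stress domain is syllables 1–5.
  Weights: 1 pla L, 2 nub L, 3 pab L, 4 gi: H, 5 la: H.
  Heavy syllables in the domain: 4, 5. The rightmost is syllable 5 (la:).
  → primary stress on syllable 5.

yes: 2→5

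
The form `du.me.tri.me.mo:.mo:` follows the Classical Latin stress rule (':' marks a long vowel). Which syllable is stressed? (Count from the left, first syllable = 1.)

Classical Latin: stress the penult if heavy (long vowel or closed), else the antepenult.
Weights: 4 me L, 5 mo: H, 6 mo: H.
The penult (syllable 5, mo:) is heavy, so it takes stress.
Stress on syllable 5: du.me.tri.me.ˈmo:.mo:.

5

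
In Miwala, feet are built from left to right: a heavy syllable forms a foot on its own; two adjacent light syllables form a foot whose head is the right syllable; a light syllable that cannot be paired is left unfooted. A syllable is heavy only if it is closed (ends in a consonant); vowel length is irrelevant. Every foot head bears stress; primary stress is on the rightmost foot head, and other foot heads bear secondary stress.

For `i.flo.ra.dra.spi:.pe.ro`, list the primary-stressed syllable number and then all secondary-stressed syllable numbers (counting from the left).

Weights: 1 i L, 2 flo L, 3 ra L, 4 dra L, 5 spi: L, 6 pe L, 7 ro L.
Parse left to right (heavy = foot alone; LL = one foot; stranded L unfooted): (i.ˈflo) (ra.ˈdra) (spi:.ˈpe) ro.
Foot heads: 2, 4, 6.
Primary stress on the rightmost head = syllable 6.
Secondary stress on 2, 4: i.ˌflo.ra.ˌdra.spi:.ˈpe.ro.

primary 6, secondary 2, 4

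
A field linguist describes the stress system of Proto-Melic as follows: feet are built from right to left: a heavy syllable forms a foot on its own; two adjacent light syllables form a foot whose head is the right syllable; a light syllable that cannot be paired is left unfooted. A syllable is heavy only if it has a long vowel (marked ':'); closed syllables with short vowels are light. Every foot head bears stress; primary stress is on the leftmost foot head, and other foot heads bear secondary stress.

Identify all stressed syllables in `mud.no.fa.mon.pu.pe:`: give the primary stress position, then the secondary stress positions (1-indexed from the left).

Weights: 1 mud L, 2 no L, 3 fa L, 4 mon L, 5 pu L, 6 pe: H.
Parse right to left (heavy = foot alone; LL = one foot; stranded L unfooted): mud (no.ˈfa) (mon.ˈpu) (ˈpe:).
Foot heads: 3, 5, 6.
Primary stress on the leftmost head = syllable 3.
Secondary stress on 5, 6: mud.no.ˈfa.mon.ˌpu.ˌpe:.

primary 3, secondary 5, 6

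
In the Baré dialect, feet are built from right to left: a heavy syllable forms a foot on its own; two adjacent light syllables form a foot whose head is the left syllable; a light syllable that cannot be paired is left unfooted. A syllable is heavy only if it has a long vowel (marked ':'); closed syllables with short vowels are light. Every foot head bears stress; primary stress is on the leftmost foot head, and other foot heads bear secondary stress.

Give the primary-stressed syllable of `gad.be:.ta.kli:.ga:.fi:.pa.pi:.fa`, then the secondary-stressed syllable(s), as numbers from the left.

primary 2, secondary 4, 5, 6, 8

Weights: 1 gad L, 2 be: H, 3 ta L, 4 kli: H, 5 ga: H, 6 fi: H, 7 pa L, 8 pi: H, 9 fa L.
Parse right to left (heavy = foot alone; LL = one foot; stranded L unfooted): gad (ˈbe:) ta (ˈkli:) (ˈga:) (ˈfi:) pa (ˈpi:) fa.
Foot heads: 2, 4, 5, 6, 8.
Primary stress on the leftmost head = syllable 2.
Secondary stress on 4, 5, 6, 8: gad.ˈbe:.ta.ˌkli:.ˌga:.ˌfi:.pa.ˌpi:.fa.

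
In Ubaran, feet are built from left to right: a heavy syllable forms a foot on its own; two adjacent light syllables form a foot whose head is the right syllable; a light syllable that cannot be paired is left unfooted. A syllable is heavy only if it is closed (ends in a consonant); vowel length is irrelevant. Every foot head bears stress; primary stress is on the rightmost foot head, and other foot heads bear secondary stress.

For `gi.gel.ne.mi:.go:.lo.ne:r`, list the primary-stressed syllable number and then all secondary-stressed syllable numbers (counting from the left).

primary 7, secondary 2, 4, 6

Weights: 1 gi L, 2 gel H, 3 ne L, 4 mi: L, 5 go: L, 6 lo L, 7 ne:r H.
Parse left to right (heavy = foot alone; LL = one foot; stranded L unfooted): gi (ˈgel) (ne.ˈmi:) (go:.ˈlo) (ˈne:r).
Foot heads: 2, 4, 6, 7.
Primary stress on the rightmost head = syllable 7.
Secondary stress on 2, 4, 6: gi.ˌgel.ne.ˌmi:.go:.ˌlo.ˈne:r.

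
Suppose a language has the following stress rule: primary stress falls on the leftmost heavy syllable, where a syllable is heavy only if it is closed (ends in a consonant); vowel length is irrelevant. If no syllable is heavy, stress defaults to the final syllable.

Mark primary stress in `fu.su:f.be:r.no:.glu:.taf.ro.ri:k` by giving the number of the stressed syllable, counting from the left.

2

Weights: 1 fu L, 2 su:f H, 3 be:r H, 4 no: L, 5 glu: L, 6 taf H, 7 ro L, 8 ri:k H.
Heavy syllables in the domain: 2, 3, 6, 8. The leftmost is syllable 2 (su:f).
Primary stress: syllable 2 → fu.ˈsu:f.be:r.no:.glu:.taf.ro.ri:k.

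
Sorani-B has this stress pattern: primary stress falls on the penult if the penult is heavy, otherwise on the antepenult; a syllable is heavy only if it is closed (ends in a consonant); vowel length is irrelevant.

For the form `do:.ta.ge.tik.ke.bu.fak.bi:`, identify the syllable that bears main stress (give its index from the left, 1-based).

7

Weights: 6 bu L, 7 fak H, 8 bi: L.
The penult (syllable 7, fak) is heavy, so it takes stress.
Primary stress: syllable 7 → do:.ta.ge.tik.ke.bu.ˈfak.bi:.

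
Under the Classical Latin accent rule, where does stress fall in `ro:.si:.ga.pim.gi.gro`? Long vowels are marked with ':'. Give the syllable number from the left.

Classical Latin: stress the penult if heavy (long vowel or closed), else the antepenult.
Weights: 4 pim H, 5 gi L, 6 gro L.
The penult (syllable 5, gi) is light, so stress falls on the antepenult (syllable 4, pim).
Stress on syllable 4: ro:.si:.ga.ˈpim.gi.gro.

4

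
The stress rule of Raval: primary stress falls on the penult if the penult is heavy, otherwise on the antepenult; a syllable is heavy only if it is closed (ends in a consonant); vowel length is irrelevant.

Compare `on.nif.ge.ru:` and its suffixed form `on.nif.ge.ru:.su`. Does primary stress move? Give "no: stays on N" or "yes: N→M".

yes: 2→3

Base `on.nif.ge.ru:` (4 syllables):
  Weights: 2 nif H, 3 ge L, 4 ru: L.
  The penult (syllable 3, ge) is light, so stress falls on the antepenult (syllable 2, nif).
  → primary stress on syllable 2.
Suffixed `on.nif.ge.ru:.su` (5 syllables):
  Weights: 3 ge L, 4 ru: L, 5 su L.
  The penult (syllable 4, ru:) is light, so stress falls on the antepenult (syllable 3, ge).
  → primary stress on syllable 3.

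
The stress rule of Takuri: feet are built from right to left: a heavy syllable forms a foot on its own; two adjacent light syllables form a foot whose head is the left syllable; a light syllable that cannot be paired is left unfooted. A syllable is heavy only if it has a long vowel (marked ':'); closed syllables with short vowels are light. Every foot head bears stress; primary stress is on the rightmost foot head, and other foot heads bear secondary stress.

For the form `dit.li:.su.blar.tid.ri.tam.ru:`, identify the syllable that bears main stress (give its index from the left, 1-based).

Weights: 1 dit L, 2 li: H, 3 su L, 4 blar L, 5 tid L, 6 ri L, 7 tam L, 8 ru: H.
Parse right to left (heavy = foot alone; LL = one foot; stranded L unfooted): dit (ˈli:) su (ˈblar.tid) (ˈri.tam) (ˈru:).
Foot heads: 2, 4, 6, 8.
Primary stress on the rightmost head = syllable 8.
Primary stress: syllable 8 → dit.li:.su.blar.tid.ri.tam.ˈru:.

8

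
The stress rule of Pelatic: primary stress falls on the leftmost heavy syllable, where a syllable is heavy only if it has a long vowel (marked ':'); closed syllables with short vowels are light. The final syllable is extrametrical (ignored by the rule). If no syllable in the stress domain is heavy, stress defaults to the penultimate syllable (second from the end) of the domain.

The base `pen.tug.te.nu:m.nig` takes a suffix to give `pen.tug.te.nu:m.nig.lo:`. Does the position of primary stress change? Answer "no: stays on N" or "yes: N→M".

no: stays on 4

Base `pen.tug.te.nu:m.nig` (5 syllables):
  The final syllable (5, nig) is extrametrical; the stress domain is syllables 1–4.
  Weights: 1 pen L, 2 tug L, 3 te L, 4 nu:m H.
  Heavy syllables in the domain: 4. The leftmost is syllable 4 (nu:m).
  → primary stress on syllable 4.
Suffixed `pen.tug.te.nu:m.nig.lo:` (6 syllables):
  The final syllable (6, lo:) is extrametrical; the stress domain is syllables 1–5.
  Weights: 1 pen L, 2 tug L, 3 te L, 4 nu:m H, 5 nig L.
  Heavy syllables in the domain: 4. The leftmost is syllable 4 (nu:m).
  → primary stress on syllable 4.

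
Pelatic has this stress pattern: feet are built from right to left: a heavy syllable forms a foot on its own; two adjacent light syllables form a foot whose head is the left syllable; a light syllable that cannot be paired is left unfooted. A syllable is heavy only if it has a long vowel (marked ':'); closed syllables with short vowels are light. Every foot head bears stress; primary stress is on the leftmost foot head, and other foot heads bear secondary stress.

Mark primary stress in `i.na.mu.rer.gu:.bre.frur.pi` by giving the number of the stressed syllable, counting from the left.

1

Weights: 1 i L, 2 na L, 3 mu L, 4 rer L, 5 gu: H, 6 bre L, 7 frur L, 8 pi L.
Parse right to left (heavy = foot alone; LL = one foot; stranded L unfooted): (ˈi.na) (ˈmu.rer) (ˈgu:) bre (ˈfrur.pi).
Foot heads: 1, 3, 5, 7.
Primary stress on the leftmost head = syllable 1.
Primary stress: syllable 1 → ˈi.na.mu.rer.gu:.bre.frur.pi.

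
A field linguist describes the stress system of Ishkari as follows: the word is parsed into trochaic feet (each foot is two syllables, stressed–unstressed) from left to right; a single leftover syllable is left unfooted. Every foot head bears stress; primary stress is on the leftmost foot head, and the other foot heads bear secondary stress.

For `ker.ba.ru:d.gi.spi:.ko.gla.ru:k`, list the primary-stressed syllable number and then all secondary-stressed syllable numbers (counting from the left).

Parse left to right into trochaic (ˈσσ) feet: (ˈker.ba) (ˈru:d.gi) (ˈspi:.ko) (ˈgla.ru:k).
Foot heads (stressed positions): 1, 3, 5, 7.
End Rule Leftmost: primary stress on the leftmost head = syllable 1.
Secondary stress on 3, 5, 7: ˈker.ba.ˌru:d.gi.ˌspi:.ko.ˌgla.ru:k.

primary 1, secondary 3, 5, 7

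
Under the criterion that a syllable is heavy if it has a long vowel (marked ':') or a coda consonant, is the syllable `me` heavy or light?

light

`me`: short vowel, open (no coda). Short vowel, open → light.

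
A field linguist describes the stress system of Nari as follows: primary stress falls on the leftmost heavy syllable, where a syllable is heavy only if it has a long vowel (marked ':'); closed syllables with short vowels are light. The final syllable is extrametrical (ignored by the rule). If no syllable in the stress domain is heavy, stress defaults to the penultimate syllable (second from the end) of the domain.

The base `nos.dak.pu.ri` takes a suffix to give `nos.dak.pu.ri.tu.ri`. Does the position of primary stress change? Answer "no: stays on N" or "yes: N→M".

Base `nos.dak.pu.ri` (4 syllables):
  The final syllable (4, ri) is extrametrical; the stress domain is syllables 1–3.
  Weights: 1 nos L, 2 dak L, 3 pu L.
  No heavy syllable in the domain; default to the penultimate syllable (second from the end) of the domain = syllable 2.
  → primary stress on syllable 2.
Suffixed `nos.dak.pu.ri.tu.ri` (6 syllables):
  The final syllable (6, ri) is extrametrical; the stress domain is syllables 1–5.
  Weights: 1 nos L, 2 dak L, 3 pu L, 4 ri L, 5 tu L.
  No heavy syllable in the domain; default to the penultimate syllable (second from the end) of the domain = syllable 4.
  → primary stress on syllable 4.

yes: 2→4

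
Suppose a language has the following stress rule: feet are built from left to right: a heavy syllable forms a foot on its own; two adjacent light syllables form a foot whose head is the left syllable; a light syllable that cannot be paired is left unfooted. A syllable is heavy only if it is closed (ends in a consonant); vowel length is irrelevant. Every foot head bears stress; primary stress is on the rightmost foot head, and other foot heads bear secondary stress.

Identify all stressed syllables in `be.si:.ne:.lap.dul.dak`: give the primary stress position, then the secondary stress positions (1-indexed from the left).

primary 6, secondary 1, 4, 5

Weights: 1 be L, 2 si: L, 3 ne: L, 4 lap H, 5 dul H, 6 dak H.
Parse left to right (heavy = foot alone; LL = one foot; stranded L unfooted): (ˈbe.si:) ne: (ˈlap) (ˈdul) (ˈdak).
Foot heads: 1, 4, 5, 6.
Primary stress on the rightmost head = syllable 6.
Secondary stress on 1, 4, 5: ˌbe.si:.ne:.ˌlap.ˌdul.ˈdak.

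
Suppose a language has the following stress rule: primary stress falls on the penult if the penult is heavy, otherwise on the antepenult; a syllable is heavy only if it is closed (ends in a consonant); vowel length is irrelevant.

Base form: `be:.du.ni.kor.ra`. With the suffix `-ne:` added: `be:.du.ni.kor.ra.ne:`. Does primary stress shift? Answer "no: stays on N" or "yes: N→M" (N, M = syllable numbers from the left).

Base `be:.du.ni.kor.ra` (5 syllables):
  Weights: 3 ni L, 4 kor H, 5 ra L.
  The penult (syllable 4, kor) is heavy, so it takes stress.
  → primary stress on syllable 4.
Suffixed `be:.du.ni.kor.ra.ne:` (6 syllables):
  Weights: 4 kor H, 5 ra L, 6 ne: L.
  The penult (syllable 5, ra) is light, so stress falls on the antepenult (syllable 4, kor).
  → primary stress on syllable 4.

no: stays on 4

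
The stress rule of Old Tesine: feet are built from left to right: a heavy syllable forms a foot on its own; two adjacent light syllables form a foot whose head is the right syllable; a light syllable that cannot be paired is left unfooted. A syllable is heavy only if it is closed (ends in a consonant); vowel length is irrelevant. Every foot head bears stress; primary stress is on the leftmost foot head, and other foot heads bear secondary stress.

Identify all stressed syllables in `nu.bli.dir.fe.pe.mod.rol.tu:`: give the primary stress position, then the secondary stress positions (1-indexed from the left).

primary 2, secondary 3, 5, 6, 7

Weights: 1 nu L, 2 bli L, 3 dir H, 4 fe L, 5 pe L, 6 mod H, 7 rol H, 8 tu: L.
Parse left to right (heavy = foot alone; LL = one foot; stranded L unfooted): (nu.ˈbli) (ˈdir) (fe.ˈpe) (ˈmod) (ˈrol) tu:.
Foot heads: 2, 3, 5, 6, 7.
Primary stress on the leftmost head = syllable 2.
Secondary stress on 3, 5, 6, 7: nu.ˈbli.ˌdir.fe.ˌpe.ˌmod.ˌrol.tu:.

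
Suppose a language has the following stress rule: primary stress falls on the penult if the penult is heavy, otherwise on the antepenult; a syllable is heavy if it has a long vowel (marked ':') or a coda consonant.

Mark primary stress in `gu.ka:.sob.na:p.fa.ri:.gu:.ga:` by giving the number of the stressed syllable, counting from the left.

Weights: 6 ri: H, 7 gu: H, 8 ga: H.
The penult (syllable 7, gu:) is heavy, so it takes stress.
Primary stress: syllable 7 → gu.ka:.sob.na:p.fa.ri:.ˈgu:.ga:.

7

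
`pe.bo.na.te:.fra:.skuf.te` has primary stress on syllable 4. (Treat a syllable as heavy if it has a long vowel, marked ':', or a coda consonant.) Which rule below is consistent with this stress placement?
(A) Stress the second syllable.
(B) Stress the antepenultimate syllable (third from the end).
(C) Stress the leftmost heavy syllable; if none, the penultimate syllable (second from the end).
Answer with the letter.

Rule A → syllable 2 (observed: 4).
Rule B → syllable 5 (observed: 4).
Rule C → syllable 4 ✓.

C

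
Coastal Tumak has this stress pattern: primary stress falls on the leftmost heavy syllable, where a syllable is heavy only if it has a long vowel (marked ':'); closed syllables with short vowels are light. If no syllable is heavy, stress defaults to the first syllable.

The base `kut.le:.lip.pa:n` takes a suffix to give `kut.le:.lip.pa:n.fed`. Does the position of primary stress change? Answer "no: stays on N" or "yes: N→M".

Base `kut.le:.lip.pa:n` (4 syllables):
  Weights: 1 kut L, 2 le: H, 3 lip L, 4 pa:n H.
  Heavy syllables in the domain: 2, 4. The leftmost is syllable 2 (le:).
  → primary stress on syllable 2.
Suffixed `kut.le:.lip.pa:n.fed` (5 syllables):
  Weights: 1 kut L, 2 le: H, 3 lip L, 4 pa:n H, 5 fed L.
  Heavy syllables in the domain: 2, 4. The leftmost is syllable 2 (le:).
  → primary stress on syllable 2.

no: stays on 2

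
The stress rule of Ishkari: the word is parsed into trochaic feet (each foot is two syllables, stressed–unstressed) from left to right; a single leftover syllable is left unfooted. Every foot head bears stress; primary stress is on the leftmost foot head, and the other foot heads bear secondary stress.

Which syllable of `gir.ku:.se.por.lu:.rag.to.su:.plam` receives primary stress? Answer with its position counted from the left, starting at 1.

Parse left to right into trochaic (ˈσσ) feet: (ˈgir.ku:) (ˈse.por) (ˈlu:.rag) (ˈto.su:) plam. Syllable 9 is left unfooted.
Foot heads (stressed positions): 1, 3, 5, 7.
End Rule Leftmost: primary stress on the leftmost head = syllable 1.
Primary stress: syllable 1 → ˈgir.ku:.se.por.lu:.rag.to.su:.plam.

1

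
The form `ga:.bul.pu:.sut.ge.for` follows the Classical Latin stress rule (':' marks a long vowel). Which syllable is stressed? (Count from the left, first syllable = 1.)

4

Classical Latin: stress the penult if heavy (long vowel or closed), else the antepenult.
Weights: 4 sut H, 5 ge L, 6 for H.
The penult (syllable 5, ge) is light, so stress falls on the antepenult (syllable 4, sut).
Stress on syllable 4: ga:.bul.pu:.ˈsut.ge.for.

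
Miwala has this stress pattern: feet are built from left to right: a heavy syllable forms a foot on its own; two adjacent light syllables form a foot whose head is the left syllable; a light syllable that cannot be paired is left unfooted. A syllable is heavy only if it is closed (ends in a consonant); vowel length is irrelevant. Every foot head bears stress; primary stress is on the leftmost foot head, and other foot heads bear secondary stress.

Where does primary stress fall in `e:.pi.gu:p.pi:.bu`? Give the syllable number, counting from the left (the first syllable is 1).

Weights: 1 e: L, 2 pi L, 3 gu:p H, 4 pi: L, 5 bu L.
Parse left to right (heavy = foot alone; LL = one foot; stranded L unfooted): (ˈe:.pi) (ˈgu:p) (ˈpi:.bu).
Foot heads: 1, 3, 4.
Primary stress on the leftmost head = syllable 1.
Primary stress: syllable 1 → ˈe:.pi.gu:p.pi:.bu.

1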